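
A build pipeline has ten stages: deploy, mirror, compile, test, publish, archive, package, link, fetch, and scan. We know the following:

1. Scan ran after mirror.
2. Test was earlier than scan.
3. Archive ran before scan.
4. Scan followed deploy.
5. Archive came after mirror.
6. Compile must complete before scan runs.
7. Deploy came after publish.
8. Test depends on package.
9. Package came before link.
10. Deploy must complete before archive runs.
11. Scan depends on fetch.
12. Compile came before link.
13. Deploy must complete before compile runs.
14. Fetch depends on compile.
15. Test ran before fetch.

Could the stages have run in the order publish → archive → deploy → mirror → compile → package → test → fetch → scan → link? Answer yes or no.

The constraints require deploy before archive, but in the proposed sequence archive appears ahead of deploy. That one violation is enough.

no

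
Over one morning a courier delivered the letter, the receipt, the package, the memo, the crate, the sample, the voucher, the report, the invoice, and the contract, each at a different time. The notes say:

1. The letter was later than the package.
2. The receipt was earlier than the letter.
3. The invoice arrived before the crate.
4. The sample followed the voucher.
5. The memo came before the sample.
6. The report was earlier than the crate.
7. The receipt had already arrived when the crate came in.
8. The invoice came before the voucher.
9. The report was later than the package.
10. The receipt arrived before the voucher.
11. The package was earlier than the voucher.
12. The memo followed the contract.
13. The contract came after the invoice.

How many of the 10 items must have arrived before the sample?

6

Directly stated before the sample: the memo and the voucher.
The contract reaches the sample via the contract → the memo → the sample.
The invoice reaches the sample via the invoice → the voucher → the sample.
The package reaches the sample via the package → the voucher → the sample.
Likewise the receipt reaches the sample by chaining the stated constraints.
No chain forces the report (or any of the others) ahead of the sample.
That's the contract, the invoice, the memo, the package, the receipt, and the voucher — 6 in all.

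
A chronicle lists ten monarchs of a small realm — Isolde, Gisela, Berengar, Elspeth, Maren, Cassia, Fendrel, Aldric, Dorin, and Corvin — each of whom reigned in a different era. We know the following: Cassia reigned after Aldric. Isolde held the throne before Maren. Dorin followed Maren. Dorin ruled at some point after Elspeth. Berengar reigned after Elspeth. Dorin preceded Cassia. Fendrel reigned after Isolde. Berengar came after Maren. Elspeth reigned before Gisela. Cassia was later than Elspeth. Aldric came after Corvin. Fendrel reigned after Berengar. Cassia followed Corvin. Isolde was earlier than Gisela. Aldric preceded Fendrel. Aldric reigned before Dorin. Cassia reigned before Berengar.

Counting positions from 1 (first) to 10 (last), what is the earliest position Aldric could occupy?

Corvin must come before Aldric — 1 forced predecessor.
Nothing else is forced ahead of Aldric, so their earliest slot is position 1 + 1 = 2.

2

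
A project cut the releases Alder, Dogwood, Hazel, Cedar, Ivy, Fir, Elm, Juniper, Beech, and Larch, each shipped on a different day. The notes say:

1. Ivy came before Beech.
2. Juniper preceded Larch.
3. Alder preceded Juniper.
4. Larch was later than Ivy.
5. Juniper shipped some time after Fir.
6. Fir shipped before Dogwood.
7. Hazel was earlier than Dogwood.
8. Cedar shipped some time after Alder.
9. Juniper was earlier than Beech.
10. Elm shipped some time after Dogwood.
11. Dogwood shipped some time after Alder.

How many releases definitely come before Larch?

4

Directly stated before Larch: Ivy and Juniper.
Alder reaches Larch via Alder → Juniper → Larch.
Fir reaches Larch via Fir → Juniper → Larch.
That's Alder, Fir, Ivy, and Juniper — 4 in all.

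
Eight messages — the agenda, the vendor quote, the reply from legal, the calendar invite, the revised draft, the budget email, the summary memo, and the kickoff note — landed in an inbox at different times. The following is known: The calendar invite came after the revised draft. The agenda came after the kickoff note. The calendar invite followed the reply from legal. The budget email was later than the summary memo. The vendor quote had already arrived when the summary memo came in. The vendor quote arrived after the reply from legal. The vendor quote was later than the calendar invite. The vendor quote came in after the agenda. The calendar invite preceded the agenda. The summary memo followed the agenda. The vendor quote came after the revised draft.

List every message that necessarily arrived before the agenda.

the calendar invite, the kickoff note, the reply from legal, the revised draft

Directly stated before the agenda: the calendar invite and the kickoff note.
The reply from legal reaches the agenda via the reply from legal → the calendar invite → the agenda.
The revised draft reaches the agenda via the revised draft → the calendar invite → the agenda.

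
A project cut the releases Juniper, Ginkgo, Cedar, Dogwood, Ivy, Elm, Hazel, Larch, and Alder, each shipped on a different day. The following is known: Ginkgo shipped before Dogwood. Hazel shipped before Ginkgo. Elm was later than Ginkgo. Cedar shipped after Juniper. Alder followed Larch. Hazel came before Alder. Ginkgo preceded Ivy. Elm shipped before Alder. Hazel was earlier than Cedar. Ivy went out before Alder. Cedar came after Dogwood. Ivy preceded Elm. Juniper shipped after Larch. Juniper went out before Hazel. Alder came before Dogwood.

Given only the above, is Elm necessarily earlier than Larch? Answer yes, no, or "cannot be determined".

Tracing the constraints gives Larch → Juniper → Hazel → Ginkgo → Elm, so Larch must come before Elm.
That means Elm cannot be before Larch.

no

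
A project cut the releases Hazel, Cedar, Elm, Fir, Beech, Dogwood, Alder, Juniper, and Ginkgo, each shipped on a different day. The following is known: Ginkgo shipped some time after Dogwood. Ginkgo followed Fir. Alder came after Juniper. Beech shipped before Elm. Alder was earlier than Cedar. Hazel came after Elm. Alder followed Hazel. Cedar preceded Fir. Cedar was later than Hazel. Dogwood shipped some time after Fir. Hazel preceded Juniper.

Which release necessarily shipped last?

Every other release has a chain of constraints placing it before Ginkgo, so Ginkgo is last.

Ginkgo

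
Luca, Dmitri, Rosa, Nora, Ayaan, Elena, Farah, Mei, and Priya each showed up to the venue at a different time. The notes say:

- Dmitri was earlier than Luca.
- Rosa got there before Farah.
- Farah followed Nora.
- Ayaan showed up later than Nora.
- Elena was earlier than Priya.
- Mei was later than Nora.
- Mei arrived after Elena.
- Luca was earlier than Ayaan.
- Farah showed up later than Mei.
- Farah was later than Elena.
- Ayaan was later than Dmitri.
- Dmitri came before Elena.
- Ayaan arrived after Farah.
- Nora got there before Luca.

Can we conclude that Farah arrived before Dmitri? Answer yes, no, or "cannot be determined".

no

Tracing the constraints gives Dmitri → Elena → Farah, so Dmitri must come before Farah.
That means Farah cannot be before Dmitri.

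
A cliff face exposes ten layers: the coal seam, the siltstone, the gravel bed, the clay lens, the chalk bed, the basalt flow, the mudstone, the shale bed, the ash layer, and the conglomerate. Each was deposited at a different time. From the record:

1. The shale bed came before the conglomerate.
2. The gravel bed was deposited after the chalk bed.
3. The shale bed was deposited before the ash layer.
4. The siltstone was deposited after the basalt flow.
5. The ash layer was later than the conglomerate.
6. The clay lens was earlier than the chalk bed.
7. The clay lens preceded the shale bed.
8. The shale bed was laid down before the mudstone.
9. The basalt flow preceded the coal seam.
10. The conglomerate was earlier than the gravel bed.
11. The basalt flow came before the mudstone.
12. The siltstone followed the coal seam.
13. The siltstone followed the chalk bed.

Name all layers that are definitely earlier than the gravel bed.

the chalk bed, the clay lens, the conglomerate, the shale bed

Directly stated before the gravel bed: the chalk bed and the conglomerate.
The clay lens reaches the gravel bed via the clay lens → the chalk bed → the gravel bed.
The shale bed reaches the gravel bed via the shale bed → the conglomerate → the gravel bed.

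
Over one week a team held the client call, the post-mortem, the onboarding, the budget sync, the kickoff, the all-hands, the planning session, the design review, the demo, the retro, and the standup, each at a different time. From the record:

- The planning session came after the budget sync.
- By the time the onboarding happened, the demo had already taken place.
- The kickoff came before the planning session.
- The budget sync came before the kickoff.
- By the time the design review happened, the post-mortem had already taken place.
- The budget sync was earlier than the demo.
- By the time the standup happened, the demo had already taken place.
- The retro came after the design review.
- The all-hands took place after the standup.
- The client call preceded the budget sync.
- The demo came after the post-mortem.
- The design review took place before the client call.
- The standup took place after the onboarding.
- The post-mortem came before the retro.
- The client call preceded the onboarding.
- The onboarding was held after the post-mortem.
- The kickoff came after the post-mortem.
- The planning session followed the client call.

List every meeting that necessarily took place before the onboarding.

Directly stated before the onboarding: the client call, the demo, and the post-mortem.
The budget sync reaches the onboarding via the budget sync → the demo → the onboarding.
The design review reaches the onboarding via the design review → the client call → the onboarding.

the budget sync, the client call, the demo, the design review, the post-mortem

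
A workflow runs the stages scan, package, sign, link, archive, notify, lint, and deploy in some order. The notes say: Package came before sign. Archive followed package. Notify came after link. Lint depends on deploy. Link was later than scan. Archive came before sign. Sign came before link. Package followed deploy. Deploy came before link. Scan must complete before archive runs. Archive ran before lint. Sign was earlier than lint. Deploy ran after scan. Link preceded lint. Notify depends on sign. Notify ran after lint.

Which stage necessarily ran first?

scan

Scan has a chain of constraints placing it before every other stage, so scan must be first.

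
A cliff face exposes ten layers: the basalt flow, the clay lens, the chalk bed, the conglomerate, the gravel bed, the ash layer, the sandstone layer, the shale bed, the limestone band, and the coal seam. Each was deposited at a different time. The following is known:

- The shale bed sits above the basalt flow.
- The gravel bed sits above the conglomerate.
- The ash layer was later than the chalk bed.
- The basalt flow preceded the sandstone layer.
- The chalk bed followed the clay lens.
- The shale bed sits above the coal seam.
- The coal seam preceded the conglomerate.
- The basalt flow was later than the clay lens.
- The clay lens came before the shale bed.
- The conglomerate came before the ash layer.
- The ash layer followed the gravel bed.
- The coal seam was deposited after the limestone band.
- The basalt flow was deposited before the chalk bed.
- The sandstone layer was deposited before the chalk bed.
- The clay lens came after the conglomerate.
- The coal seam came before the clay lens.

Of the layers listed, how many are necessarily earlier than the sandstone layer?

5

Directly stated before the sandstone layer: the basalt flow.
The clay lens reaches the sandstone layer via the clay lens → the basalt flow → the sandstone layer.
The coal seam reaches the sandstone layer via the coal seam → the clay lens → the basalt flow → the sandstone layer.
The conglomerate reaches the sandstone layer via the conglomerate → the clay lens → the basalt flow → the sandstone layer.
Likewise the limestone band reaches the sandstone layer by chaining the stated constraints.
No chain forces the chalk bed (or any of the others) ahead of the sandstone layer.
That's the basalt flow, the clay lens, the coal seam, the conglomerate, and the limestone band — 5 in all.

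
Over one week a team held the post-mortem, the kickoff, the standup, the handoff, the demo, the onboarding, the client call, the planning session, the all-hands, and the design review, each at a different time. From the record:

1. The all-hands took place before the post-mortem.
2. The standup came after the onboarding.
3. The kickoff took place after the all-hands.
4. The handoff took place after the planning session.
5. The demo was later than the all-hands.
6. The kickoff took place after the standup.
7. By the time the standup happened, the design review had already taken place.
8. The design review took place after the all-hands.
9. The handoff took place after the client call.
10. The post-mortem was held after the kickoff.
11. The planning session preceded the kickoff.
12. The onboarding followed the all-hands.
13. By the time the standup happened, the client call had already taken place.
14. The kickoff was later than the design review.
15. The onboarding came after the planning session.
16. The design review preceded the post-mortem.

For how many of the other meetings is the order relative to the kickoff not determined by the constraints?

Forced before the kickoff: the all-hands, the client call, the design review, the onboarding, the planning session, and the standup; forced after the kickoff: the post-mortem.
That leaves the demo and the handoff with no forced order relative to the kickoff — 2.

2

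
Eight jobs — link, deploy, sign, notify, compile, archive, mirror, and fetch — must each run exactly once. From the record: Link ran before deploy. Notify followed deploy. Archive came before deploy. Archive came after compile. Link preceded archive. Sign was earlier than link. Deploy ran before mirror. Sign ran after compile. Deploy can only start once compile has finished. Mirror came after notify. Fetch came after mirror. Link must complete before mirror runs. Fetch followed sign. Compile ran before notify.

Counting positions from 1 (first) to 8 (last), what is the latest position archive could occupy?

Archive must come before deploy, fetch, mirror, and notify — 4 stages forced after it.
Everything else can be placed before archive in some valid order, so archive can sit as late as position 8 − 4 = 4.

4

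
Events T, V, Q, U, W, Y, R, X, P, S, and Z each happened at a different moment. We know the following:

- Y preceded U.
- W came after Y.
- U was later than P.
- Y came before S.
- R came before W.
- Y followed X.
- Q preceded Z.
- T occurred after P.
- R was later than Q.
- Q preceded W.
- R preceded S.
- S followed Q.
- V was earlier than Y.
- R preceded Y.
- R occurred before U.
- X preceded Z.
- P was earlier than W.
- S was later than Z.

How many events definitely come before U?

Directly stated before U: P, R, and Y.
Q reaches U via Q → R → U.
V reaches U via V → Y → U.
X reaches U via X → Y → U.
No chain forces W (or any of the others) ahead of U.
That's P, Q, R, V, X, and Y — 6 in all.

6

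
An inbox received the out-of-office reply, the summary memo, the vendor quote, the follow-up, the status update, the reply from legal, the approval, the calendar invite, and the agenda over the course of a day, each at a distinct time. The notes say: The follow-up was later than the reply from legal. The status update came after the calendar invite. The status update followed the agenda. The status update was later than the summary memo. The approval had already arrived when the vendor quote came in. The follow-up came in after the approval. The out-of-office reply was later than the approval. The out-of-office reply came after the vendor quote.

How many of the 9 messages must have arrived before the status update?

Directly stated before the status update: the agenda, the calendar invite, and the summary memo.
No chain forces the follow-up (or any of the others) ahead of the status update.
That's the agenda, the calendar invite, and the summary memo — 3 in all.

3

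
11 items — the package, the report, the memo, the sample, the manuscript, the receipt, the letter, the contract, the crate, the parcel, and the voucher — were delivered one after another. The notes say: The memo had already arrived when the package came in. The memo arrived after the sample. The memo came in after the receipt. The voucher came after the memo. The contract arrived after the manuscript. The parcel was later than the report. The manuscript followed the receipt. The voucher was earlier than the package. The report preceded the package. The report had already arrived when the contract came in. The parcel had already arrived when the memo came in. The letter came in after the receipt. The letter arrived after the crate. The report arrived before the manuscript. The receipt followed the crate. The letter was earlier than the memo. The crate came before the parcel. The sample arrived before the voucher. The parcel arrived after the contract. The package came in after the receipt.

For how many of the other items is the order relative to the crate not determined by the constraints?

Forced after the crate: the contract, the letter, the manuscript, the memo, the package, the parcel, the receipt, and the voucher.
That leaves the report and the sample with no forced order relative to the crate — 2.

2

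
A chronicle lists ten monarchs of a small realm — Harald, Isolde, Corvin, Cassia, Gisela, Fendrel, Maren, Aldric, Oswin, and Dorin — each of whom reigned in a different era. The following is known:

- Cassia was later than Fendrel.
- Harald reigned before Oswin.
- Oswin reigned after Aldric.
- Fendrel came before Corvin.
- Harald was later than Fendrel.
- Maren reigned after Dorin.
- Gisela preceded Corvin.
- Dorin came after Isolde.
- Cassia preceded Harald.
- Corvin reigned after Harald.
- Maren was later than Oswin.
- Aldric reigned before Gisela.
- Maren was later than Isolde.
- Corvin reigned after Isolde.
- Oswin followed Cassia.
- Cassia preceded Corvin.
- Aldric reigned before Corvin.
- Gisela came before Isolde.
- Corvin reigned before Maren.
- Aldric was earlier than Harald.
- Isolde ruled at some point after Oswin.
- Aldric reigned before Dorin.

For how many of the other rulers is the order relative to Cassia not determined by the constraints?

Forced before Cassia: Fendrel; forced after Cassia: Corvin, Dorin, Harald, Isolde, Maren, and Oswin.
That leaves Aldric and Gisela with no forced order relative to Cassia — 2.

2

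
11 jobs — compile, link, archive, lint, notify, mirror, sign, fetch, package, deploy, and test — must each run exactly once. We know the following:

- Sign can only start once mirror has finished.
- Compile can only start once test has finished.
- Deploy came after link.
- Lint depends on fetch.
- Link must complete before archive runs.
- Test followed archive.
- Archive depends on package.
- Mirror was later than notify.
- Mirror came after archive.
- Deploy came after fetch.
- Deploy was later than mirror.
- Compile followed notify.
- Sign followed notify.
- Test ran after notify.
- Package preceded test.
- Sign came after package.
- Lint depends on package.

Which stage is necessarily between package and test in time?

Tracing the constraints gives package → archive → test, so archive sits after package and before test.
No other stage is forced both after package and before test.

archive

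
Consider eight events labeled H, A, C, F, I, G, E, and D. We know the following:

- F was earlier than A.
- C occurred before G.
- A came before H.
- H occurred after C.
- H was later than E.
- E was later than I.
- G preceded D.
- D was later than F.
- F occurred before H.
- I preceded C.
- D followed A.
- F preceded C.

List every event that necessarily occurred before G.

C, F, I

Directly stated before G: C.
F reaches G via F → C → G.
I reaches G via I → C → G.
No chain forces A (or any of the others) ahead of G.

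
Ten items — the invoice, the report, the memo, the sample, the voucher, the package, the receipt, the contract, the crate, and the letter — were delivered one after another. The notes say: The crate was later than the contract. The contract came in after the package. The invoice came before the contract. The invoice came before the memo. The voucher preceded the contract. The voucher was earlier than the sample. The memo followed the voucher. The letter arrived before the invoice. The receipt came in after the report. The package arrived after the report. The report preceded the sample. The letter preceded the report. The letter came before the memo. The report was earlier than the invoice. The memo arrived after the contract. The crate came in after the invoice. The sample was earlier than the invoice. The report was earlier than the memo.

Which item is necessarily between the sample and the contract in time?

the invoice

Tracing the constraints gives the sample → the invoice → the contract, so the invoice sits after the sample and before the contract.
No other item is forced both after the sample and before the contract.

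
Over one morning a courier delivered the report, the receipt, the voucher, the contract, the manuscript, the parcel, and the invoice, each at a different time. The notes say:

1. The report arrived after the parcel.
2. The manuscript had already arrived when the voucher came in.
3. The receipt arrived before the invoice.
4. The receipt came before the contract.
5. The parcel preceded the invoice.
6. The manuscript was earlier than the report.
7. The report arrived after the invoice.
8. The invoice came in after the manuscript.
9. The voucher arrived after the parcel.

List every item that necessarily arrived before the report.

the invoice, the manuscript, the parcel, the receipt

Directly stated before the report: the invoice, the manuscript, and the parcel.
The receipt reaches the report via the receipt → the invoice → the report.
No chain forces the voucher (or any of the others) ahead of the report.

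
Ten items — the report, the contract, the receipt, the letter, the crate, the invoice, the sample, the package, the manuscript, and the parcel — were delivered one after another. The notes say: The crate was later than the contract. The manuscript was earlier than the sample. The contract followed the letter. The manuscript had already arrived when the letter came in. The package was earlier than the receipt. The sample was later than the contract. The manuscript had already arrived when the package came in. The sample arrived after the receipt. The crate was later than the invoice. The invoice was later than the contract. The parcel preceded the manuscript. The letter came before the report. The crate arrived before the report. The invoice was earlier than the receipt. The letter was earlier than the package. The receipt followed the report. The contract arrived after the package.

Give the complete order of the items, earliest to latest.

The constraints fix every adjacent pair, so only one ordering works:
the parcel → the manuscript → the letter → the package → the contract → the invoice → the crate → the report → the receipt → the sample.

the parcel, the manuscript, the letter, the package, the contract, the invoice, the crate, the report, the receipt, the sample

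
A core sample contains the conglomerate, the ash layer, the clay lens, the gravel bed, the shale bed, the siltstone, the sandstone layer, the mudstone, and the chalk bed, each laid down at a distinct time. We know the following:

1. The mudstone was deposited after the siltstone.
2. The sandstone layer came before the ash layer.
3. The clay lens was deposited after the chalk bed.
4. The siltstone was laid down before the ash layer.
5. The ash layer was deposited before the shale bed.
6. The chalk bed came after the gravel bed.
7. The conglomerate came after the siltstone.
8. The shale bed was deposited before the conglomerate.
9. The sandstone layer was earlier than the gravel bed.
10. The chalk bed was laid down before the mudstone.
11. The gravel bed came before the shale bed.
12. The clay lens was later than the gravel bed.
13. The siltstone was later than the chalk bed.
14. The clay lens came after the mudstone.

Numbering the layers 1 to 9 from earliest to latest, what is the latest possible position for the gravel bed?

The gravel bed must come before the ash layer, the chalk bed, the clay lens, the conglomerate, the mudstone, the shale bed, and the siltstone — 7 layers forced after it.
Everything else can be placed before the gravel bed in some valid order, so the gravel bed can sit as late as position 9 − 7 = 2.

2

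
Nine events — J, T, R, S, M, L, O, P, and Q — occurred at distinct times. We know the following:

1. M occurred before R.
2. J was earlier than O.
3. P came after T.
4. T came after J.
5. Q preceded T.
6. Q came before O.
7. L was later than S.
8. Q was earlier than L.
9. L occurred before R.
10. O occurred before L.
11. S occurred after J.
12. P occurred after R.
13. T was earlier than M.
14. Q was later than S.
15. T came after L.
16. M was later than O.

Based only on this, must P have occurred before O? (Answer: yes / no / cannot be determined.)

Tracing the constraints gives O → M → R → P, so O must come before P.
That means P cannot be before O.

no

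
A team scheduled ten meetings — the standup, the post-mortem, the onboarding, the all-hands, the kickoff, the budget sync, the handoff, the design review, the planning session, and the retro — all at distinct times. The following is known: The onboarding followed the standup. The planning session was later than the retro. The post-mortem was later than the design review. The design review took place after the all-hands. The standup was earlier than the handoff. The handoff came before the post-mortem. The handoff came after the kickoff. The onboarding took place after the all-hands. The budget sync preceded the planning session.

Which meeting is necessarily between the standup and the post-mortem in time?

Tracing the constraints gives the standup → the handoff → the post-mortem, so the handoff sits after the standup and before the post-mortem.
No other meeting is forced both after the standup and before the post-mortem.

the handoff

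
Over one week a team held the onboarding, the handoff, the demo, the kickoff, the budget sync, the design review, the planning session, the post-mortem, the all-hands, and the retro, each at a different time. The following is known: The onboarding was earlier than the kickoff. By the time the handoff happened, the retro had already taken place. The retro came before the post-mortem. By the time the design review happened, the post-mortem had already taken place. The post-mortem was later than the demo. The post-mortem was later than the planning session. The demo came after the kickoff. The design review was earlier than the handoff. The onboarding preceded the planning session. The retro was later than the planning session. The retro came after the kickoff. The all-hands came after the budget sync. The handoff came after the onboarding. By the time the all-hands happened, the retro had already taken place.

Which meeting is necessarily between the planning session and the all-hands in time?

Tracing the constraints gives the planning session → the retro → the all-hands, so the retro sits after the planning session and before the all-hands.
No other meeting is forced both after the planning session and before the all-hands.

the retro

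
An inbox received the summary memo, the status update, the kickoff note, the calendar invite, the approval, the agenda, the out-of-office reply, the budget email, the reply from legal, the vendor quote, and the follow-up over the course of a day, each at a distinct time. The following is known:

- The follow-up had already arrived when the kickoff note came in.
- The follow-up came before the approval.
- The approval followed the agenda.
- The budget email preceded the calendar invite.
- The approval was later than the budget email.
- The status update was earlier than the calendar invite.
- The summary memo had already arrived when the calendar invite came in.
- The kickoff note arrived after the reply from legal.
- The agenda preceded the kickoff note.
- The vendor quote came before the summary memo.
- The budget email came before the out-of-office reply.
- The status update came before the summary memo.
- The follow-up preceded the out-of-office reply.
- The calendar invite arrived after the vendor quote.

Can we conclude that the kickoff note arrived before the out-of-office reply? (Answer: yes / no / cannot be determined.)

cannot be determined

No chain of stated constraints runs from the kickoff note to the out-of-office reply, and none runs from the out-of-office reply to the kickoff note either.
So the relative order of the kickoff note and the out-of-office reply is not fixed by the given facts.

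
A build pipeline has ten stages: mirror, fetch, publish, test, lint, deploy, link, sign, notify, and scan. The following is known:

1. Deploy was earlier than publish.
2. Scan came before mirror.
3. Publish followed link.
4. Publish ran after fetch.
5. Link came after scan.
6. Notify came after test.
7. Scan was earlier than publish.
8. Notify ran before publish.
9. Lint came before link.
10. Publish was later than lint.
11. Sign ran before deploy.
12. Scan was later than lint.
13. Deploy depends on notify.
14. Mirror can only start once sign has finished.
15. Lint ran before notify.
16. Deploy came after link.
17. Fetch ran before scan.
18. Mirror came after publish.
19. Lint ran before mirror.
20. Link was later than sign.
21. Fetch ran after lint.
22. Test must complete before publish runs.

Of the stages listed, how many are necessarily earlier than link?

4

Directly stated before link: lint, scan, and sign.
Fetch reaches link via fetch → scan → link.
No chain forces notify (or any of the others) ahead of link.
That's fetch, lint, scan, and sign — 4 in all.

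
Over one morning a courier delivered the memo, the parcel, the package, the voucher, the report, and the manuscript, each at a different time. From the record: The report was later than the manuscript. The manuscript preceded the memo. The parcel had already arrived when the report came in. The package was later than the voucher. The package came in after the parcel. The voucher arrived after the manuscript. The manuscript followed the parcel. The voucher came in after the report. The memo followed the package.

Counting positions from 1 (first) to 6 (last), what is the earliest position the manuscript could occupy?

The parcel must come before the manuscript — 1 forced predecessor.
Nothing else is forced ahead of the manuscript, so its earliest slot is position 1 + 1 = 2.

2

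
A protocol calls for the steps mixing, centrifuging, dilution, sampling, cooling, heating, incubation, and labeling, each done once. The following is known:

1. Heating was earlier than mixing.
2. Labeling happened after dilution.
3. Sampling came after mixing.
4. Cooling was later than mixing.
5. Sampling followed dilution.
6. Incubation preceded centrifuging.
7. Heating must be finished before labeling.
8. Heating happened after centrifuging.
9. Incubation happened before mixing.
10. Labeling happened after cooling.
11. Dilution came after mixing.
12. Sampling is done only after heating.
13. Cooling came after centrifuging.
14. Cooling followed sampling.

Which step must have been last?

labeling

Every other step has a chain of constraints placing it before labeling, so labeling is last.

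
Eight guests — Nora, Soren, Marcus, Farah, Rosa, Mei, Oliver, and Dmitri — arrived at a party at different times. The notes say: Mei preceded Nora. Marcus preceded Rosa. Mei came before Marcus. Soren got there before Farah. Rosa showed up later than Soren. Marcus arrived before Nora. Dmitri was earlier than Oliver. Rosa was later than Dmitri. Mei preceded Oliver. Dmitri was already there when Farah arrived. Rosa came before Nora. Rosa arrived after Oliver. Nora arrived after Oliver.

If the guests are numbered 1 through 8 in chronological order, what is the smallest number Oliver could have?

Dmitri and Mei must both come before Oliver — 2 forced predecessors.
Nothing else is forced ahead of Oliver, so their earliest slot is position 2 + 1 = 3.

3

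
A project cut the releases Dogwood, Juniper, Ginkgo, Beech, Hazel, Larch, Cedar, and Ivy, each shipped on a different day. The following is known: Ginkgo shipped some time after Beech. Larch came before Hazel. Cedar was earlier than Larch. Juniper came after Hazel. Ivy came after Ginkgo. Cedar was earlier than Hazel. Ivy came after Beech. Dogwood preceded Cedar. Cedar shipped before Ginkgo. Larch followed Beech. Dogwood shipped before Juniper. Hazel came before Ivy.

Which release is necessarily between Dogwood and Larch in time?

Cedar

Tracing the constraints gives Dogwood → Cedar → Larch, so Cedar sits after Dogwood and before Larch.
No other release is forced both after Dogwood and before Larch.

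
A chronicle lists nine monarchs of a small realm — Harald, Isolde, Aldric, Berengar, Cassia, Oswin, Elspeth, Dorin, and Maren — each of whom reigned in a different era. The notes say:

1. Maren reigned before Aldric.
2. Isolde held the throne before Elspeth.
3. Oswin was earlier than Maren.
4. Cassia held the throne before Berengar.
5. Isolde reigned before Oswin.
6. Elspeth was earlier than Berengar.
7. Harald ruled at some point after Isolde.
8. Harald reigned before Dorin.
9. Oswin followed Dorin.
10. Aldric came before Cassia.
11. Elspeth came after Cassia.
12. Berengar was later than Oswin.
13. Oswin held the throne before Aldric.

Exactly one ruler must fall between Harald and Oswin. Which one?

Tracing the constraints gives Harald → Dorin → Oswin, so Dorin sits after Harald and before Oswin.
No other ruler is forced both after Harald and before Oswin.

Dorin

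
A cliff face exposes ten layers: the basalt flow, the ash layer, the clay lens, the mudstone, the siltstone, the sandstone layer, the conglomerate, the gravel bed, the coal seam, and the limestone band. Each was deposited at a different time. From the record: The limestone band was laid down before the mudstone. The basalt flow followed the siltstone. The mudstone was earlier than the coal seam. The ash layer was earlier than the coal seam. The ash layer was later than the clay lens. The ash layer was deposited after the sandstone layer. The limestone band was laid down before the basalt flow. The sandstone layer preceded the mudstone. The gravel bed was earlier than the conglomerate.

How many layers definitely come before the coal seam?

5

Directly stated before the coal seam: the ash layer and the mudstone.
The clay lens reaches the coal seam via the clay lens → the ash layer → the coal seam.
The limestone band reaches the coal seam via the limestone band → the mudstone → the coal seam.
The sandstone layer reaches the coal seam via the sandstone layer → the mudstone → the coal seam.
No chain forces the gravel bed (or any of the others) ahead of the coal seam.
That's the ash layer, the clay lens, the limestone band, the mudstone, and the sandstone layer — 5 in all.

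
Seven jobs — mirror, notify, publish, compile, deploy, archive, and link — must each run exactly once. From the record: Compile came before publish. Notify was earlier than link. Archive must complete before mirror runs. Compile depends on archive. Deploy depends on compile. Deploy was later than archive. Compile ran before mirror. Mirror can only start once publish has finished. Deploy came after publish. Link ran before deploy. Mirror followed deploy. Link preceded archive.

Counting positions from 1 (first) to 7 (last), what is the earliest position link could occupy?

Notify must come before link — 1 forced predecessor.
Nothing else is forced ahead of link, so its earliest slot is position 1 + 1 = 2.

2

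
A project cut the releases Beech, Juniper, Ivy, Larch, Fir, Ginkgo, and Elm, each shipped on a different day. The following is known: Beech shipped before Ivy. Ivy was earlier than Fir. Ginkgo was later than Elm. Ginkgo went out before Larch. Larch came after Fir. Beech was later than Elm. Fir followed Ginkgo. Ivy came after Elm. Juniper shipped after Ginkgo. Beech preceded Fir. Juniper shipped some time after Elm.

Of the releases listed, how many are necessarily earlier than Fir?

Directly stated before Fir: Beech, Ginkgo, and Ivy.
Elm reaches Fir via Elm → Beech → Fir.
That's Beech, Elm, Ginkgo, and Ivy — 4 in all.

4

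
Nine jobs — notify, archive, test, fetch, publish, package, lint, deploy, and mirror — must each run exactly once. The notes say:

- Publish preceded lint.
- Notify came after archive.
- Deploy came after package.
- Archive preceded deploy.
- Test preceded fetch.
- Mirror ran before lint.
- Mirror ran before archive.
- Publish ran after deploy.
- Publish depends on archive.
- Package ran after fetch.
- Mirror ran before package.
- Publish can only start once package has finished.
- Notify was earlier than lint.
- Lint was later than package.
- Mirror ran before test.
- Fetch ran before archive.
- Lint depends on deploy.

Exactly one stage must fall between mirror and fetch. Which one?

test

Tracing the constraints gives mirror → test → fetch, so test sits after mirror and before fetch.
No other stage is forced both after mirror and before fetch.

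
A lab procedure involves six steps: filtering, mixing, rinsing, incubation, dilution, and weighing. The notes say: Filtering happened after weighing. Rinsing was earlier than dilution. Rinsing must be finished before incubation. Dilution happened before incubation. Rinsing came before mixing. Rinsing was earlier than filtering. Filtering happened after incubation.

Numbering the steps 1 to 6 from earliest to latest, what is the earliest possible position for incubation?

Dilution and rinsing must both come before incubation — 2 forced predecessors.
Nothing else is forced ahead of incubation, so its earliest slot is position 2 + 1 = 3.

3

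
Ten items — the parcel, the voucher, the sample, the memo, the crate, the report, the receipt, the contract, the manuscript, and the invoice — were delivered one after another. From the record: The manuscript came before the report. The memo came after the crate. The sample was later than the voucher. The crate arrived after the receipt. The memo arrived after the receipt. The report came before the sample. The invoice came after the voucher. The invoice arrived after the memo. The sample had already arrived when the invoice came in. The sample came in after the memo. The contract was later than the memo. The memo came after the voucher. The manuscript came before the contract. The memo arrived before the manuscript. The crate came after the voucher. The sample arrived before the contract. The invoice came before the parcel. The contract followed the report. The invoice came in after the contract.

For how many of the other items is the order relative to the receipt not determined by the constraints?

1

Forced after the receipt: the contract, the crate, the invoice, the manuscript, the memo, the parcel, the report, and the sample.
That leaves the voucher with no forced order relative to the receipt — 1.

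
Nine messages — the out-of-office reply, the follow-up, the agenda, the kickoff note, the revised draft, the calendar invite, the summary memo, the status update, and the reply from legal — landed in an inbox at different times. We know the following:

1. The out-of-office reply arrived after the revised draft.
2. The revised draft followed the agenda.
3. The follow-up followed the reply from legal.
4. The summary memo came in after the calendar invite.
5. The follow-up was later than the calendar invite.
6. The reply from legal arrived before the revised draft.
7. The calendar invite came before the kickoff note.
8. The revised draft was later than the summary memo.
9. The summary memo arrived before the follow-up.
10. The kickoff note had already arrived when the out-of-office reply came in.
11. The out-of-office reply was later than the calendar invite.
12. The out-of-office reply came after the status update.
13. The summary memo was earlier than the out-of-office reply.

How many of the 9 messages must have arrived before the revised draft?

Directly stated before the revised draft: the agenda, the reply from legal, and the summary memo.
The calendar invite reaches the revised draft via the calendar invite → the summary memo → the revised draft.
No chain forces the kickoff note (or any of the others) ahead of the revised draft.
That's the agenda, the calendar invite, the reply from legal, and the summary memo — 4 in all.

4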